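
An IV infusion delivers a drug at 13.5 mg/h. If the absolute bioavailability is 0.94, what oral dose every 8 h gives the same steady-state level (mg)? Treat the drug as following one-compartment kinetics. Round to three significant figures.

To maintain the same Css, the systemic dosing rate must be unchanged: F·D/τ = infusion rate.
D = rate × τ / F = 13.5 × 8 / 0.94 = 114.9 mg

115 mg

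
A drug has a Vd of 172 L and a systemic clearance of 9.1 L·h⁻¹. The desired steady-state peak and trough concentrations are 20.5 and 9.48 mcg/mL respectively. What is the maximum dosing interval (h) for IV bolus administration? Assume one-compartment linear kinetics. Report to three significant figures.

14.6 h

k = CL / Vd = 9.100 / 172.0 = 0.05291 h⁻¹
Between IV bolus doses, concentration decays as C = C₀·e^(−kτ), so C_peak/C_trough = e^(kτ).
τ_max = ln(C_peak/C_trough) / k = ln(20.5/9.48) / 0.05291 = 0.7712 / 0.05291 = 14.58 h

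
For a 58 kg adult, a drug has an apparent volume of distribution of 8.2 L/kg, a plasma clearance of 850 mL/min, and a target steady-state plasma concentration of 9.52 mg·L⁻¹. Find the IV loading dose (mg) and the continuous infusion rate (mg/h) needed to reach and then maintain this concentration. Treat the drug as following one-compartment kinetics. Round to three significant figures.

Total Vd = 8.2 × 58 = 475.6 L
Loading dose = Vd × C = 475.6 × 9.52 = 4528 mg
CL = 850 mL/min = 850 × 0.06 = 51.00 L/h
Maintenance infusion rate = CL × Css = 51.00 × 9.52 = 485.5 mg/h

(a) 4530 mg; (b) 486 mg/h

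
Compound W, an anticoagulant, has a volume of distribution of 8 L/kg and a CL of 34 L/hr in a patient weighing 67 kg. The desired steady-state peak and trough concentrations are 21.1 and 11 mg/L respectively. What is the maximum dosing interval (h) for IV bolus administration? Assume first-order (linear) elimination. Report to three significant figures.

10.3 h

Vd = 8 L/kg × 67 kg = 536.0 L
k = CL / Vd = 34.00 / 536.0 = 0.06343 h⁻¹
Between IV bolus doses, concentration decays as C = C₀·e^(−kτ), so C_peak/C_trough = e^(kτ).
τ_max = ln(C_peak/C_trough) / k = ln(21.1/11) / 0.06343 = 0.6514 / 0.06343 = 10.27 h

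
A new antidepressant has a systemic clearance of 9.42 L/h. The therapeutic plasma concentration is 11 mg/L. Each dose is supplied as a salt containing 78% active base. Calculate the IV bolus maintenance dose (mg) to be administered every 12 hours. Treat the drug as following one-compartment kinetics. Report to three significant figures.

At steady state, dose per interval replaces the amount cleared in that interval: S·D/τ = CL·Css.
D = CL × Css × τ / S = 9.420 × 11 × 12 / 0.78 = 1594 mg

1590 mg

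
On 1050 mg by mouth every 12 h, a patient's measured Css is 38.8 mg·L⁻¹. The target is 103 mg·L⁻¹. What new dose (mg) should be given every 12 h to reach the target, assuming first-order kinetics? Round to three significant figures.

For first-order elimination, Css ∝ F·D/(CL·τ); F and CL are unchanged, so Css ∝ D/τ.
D₂ = D₁ × (Css,target / Css,current) = 1050 × 103/38.8 = 2787 mg

2790 mg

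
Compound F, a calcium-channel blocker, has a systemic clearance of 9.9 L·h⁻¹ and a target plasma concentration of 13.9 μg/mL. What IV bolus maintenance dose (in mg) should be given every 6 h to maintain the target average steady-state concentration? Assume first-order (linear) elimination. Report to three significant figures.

D = CL × Css × τ = 9.900 × 13.9 × 6 = 825.7 mg

826 mg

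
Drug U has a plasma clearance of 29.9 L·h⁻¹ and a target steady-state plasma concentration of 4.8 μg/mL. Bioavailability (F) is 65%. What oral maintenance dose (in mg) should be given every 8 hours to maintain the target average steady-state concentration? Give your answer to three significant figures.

1770 mg

D = CL × Css × τ / F = 29.90 × 4.8 × 8 / 0.65 = 1766 mg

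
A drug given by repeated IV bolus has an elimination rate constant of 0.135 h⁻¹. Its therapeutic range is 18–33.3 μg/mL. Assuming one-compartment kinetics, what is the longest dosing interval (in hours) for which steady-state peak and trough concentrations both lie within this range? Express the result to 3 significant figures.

4.56 h

Between IV bolus doses, concentration decays as C = C₀·e^(−kτ), so C_peak/C_trough = e^(kτ).
τ_max = ln(C_peak/C_trough) / k = ln(33.3/18) / 0.1350 = 0.6152 / 0.1350 = 4.557 h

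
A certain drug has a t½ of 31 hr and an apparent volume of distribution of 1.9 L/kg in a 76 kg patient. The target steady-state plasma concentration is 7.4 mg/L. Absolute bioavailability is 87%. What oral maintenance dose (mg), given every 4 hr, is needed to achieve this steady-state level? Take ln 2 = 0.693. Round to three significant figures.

110 mg

Vd = 1.9 L/kg × 76 kg = 144.4 L
k = 0.693/31 = 0.02235 h⁻¹, so CL = k·Vd = 0.02235 × 144.4 = 3.227 L/h
D = CL × Css × τ / F = 3.227 × 7.4 × 4 / 0.87 = 109.8 mg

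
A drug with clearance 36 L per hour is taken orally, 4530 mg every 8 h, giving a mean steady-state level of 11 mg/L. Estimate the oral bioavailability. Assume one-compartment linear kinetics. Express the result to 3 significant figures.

0.699

F·D/τ = CL·Css at steady state → F = CL·Css·τ / D.
F = 36 × 11 × 8 / 4530 = 0.699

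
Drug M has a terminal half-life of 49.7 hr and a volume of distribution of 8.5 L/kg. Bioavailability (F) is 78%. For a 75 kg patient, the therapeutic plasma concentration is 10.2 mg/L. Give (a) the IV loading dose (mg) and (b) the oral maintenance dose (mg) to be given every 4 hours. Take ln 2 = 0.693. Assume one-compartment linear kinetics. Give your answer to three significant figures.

Vd = 8.5 L/kg × 75 kg = 637.5 L
LD = Vd × C = 637.5 × 10.2 = 6503 mg
CL = 0.693 × Vd / t½ = 0.693 × 637.5 / 49.7 = 8.889 L/h
D = CL × Css × τ / F = 8.889 × 10.2 × 4 / 0.78 = 465.0 mg

(a) 6500 mg; (b) 465 mg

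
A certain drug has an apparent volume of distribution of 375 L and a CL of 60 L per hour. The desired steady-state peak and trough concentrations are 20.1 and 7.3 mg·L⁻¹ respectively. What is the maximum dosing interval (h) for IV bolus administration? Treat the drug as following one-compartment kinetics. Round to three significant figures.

6.33 h

k = CL / Vd = 60.00 / 375.0 = 0.1600 h⁻¹
Between IV bolus doses, concentration decays as C = C₀·e^(−kτ), so C_peak/C_trough = e^(kτ).
τ_max = ln(C_peak/C_trough) / k = ln(20.1/7.3) / 0.1600 = 1.013 / 0.1600 = 6.331 h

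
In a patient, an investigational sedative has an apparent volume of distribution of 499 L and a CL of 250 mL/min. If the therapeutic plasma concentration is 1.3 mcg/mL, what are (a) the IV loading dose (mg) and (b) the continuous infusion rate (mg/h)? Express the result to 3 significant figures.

(a) 649 mg; (b) 19.5 mg/h

Loading dose = Vd × C = 499.0 × 1.3 = 648.7 mg
Convert clearance: 250 mL/min × 60 min/h ÷ 1000 mL/L = 15.00 L/h
Infusion rate = 15.00 L/h × 1.3 mg/L = 19.50 mg/h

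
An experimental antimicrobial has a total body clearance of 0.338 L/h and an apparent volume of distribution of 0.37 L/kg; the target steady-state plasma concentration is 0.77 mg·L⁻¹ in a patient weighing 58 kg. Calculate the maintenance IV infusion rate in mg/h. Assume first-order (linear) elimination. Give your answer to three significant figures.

Infusion rate = CL · Css = 0.3380 L/h × 0.77 mg/L = 0.2603 mg/h

0.260 mg/h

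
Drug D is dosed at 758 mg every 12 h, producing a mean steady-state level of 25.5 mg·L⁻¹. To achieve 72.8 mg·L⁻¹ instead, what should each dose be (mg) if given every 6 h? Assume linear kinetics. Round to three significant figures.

1080 mg

With linear kinetics, Css is proportional to dose rate (D/τ) at fixed clearance.
D₂ = D₁ × (Css,target / Css,current) × (τ₂/τ₁) = 758 × (72.8/25.5) × (6/12) = 1082 mg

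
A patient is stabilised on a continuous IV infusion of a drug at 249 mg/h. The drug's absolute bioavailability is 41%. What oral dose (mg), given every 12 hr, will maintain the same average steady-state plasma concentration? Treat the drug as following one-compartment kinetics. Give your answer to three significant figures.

To maintain the same Css, the systemic dosing rate must be unchanged: F·D/τ = infusion rate.
D = rate × τ / F = 249 × 12 / 0.41 = 7288 mg

7290 mg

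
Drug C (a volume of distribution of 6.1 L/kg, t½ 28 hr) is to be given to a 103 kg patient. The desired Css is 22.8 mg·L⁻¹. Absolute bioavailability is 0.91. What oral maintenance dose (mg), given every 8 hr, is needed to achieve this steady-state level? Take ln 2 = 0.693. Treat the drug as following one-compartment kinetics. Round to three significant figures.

3120 mg

Total Vd = 6.1 × 103 = 628.3 L
CL = ln 2 · Vd / t½ = 0.693 × 628.3 / 28 = 15.55 L/h
D = CL × Css × τ / F = 15.55 × 22.8 × 8 / 0.91 = 3117 mg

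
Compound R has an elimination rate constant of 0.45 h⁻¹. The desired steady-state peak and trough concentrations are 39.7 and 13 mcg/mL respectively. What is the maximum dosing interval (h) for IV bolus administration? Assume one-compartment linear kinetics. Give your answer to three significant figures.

2.48 h

Between IV bolus doses, concentration decays as C = C₀·e^(−kτ), so C_peak/C_trough = e^(kτ).
τ_max = ln(C_peak/C_trough) / k = ln(39.7/13) / 0.4500 = 1.116 / 0.4500 = 2.480 h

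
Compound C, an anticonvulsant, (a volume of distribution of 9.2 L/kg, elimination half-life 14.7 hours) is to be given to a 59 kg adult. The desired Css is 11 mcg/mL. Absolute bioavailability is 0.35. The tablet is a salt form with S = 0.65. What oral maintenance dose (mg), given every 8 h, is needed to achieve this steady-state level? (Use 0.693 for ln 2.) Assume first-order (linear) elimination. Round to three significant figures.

Total Vd = 9.2 × 59 = 542.8 L
CL = ln 2 · Vd / t½ = 0.693 × 542.8 / 14.7 = 25.59 L/h
D = CL × Css × τ / F / S = 25.59 × 11 × 8 / 0.35 / 0.65 = 9899 mg

9900 mg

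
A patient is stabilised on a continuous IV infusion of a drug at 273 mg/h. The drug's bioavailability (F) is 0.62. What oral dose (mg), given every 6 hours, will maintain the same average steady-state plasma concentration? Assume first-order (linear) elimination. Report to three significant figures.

2640 mg

To maintain the same Css, the systemic dosing rate must be unchanged: F·D/τ = infusion rate.
D = rate × τ / F = 273 × 6 / 0.62 = 2642 mg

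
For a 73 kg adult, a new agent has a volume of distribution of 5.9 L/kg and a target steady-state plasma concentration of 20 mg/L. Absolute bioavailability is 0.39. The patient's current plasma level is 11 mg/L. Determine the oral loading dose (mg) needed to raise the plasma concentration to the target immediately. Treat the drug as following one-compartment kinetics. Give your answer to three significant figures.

9940 mg

Vd = 5.9 L/kg × 73 kg = 430.7 L
Concentration deficit ΔC = 20 − 11 = 9.000 mg/L
LD = Vd × ΔC / F = 430.7 × 9.000 / 0.39 = 9939 mg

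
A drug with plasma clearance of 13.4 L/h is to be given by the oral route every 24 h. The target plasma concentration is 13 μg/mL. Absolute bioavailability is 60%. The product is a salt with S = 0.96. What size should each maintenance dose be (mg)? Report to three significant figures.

D = CL × Css × τ / F / S = 13.40 × 13 × 24 / 0.6 / 0.96 = 7258 mg

7260 mg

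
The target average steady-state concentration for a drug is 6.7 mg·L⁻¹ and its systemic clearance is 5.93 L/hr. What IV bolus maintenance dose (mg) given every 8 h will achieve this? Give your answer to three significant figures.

318 mg

D = CL × Css × τ = 5.930 × 6.7 × 8 = 317.8 mg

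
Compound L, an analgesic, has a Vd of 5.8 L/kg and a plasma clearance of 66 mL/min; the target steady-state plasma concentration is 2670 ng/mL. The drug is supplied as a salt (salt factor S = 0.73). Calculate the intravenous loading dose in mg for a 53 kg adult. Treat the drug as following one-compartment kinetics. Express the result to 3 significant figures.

Vd(total) = 53 kg × 5.8 L/kg = 307.4 L
C = 2670 ng/mL = 2.670 mg/L
LD = Vd × C / S = 307.4 × 2.670 / 0.73 = 1124 mg

1120 mg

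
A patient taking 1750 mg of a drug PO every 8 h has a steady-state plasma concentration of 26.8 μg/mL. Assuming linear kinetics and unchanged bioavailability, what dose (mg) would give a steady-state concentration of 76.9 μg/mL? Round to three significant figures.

5020 mg

For first-order elimination, Css ∝ F·D/(CL·τ); F and CL are unchanged, so Css ∝ D/τ.
D₂ = D₁ × (Css,target / Css,current) = 1750 × 76.9/26.8 = 5021 mg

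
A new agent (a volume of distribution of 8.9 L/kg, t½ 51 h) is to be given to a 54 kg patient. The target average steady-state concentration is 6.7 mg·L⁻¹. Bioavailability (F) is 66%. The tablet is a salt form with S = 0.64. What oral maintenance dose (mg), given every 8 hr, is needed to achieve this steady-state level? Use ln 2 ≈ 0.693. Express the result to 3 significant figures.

829 mg

Total Vd = 8.9 × 54 = 480.6 L
k = 0.693/51 = 0.01359 h⁻¹, so CL = k·Vd = 0.01359 × 480.6 = 6.531 L/h
D = CL × Css × τ / F / S = 6.531 × 6.7 × 8 / 0.66 / 0.64 = 828.7 mg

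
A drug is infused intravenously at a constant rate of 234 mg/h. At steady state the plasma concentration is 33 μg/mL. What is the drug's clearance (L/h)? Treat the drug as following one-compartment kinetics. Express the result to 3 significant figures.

7.09 L/h

At steady state, infusion rate = CL × Css, so CL = rate / Css.
CL = 234 / 33 = 7.091 L/h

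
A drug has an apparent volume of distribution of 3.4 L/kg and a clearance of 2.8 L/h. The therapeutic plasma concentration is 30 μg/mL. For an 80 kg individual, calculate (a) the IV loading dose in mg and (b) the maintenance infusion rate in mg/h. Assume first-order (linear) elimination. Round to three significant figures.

(a) 8160 mg; (b) 84.0 mg/h

Vd = 3.4 L/kg × 80 kg = 272.0 L
Loading: fill Vd to C_target → 272.0 L × 30 mg/L = 8160 mg
Maintenance: replace elimination → rate = CL × Css = 2.800 × 30 = 84.00 mg/h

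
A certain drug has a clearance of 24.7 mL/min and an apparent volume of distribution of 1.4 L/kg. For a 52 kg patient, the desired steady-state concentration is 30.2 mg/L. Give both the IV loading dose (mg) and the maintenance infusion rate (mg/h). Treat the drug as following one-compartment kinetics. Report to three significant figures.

(a) 2200 mg; (b) 44.8 mg/h

Vd = 1.4 L/kg × 52 kg = 72.80 L
Loading: fill Vd to C_target → 72.80 L × 30.2 mg/L = 2199 mg
Convert clearance: 24.7 mL/min × 60 min/h ÷ 1000 mL/L = 1.482 L/h
Maintenance: replace elimination → rate = CL × Css = 1.482 × 30.2 = 44.76 mg/h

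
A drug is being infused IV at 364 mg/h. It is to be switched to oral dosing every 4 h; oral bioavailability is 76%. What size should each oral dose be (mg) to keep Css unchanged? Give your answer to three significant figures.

To maintain the same Css, the systemic dosing rate must be unchanged: F·D/τ = infusion rate.
D = rate × τ / F = 364 × 4 / 0.76 = 1916 mg

1920 mg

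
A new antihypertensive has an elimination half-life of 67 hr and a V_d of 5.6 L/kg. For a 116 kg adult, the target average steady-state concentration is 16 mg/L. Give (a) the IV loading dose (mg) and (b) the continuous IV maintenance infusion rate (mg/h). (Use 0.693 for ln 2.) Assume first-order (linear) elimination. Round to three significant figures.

Total Vd = 5.6 × 116 = 649.6 L
LD = Vd × C = 649.6 × 16 = 10390 mg
CL = 0.693 × Vd / t½ = 0.693 × 649.6 / 67 = 6.719 L/h
Infusion rate = CL × Css = 6.719 × 16 = 107.5 mg/h

(a) 10400 mg; (b) 108 mg/h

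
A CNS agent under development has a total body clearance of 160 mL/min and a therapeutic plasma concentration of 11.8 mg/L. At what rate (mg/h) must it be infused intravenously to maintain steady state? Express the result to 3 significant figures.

CL = 160 mL/min = 160 × 0.06 = 9.600 L/h
At steady state, infusion rate equals elimination rate: rate in = CL × Css.
Rate = CL × Css = 9.600 × 11.8 = 113.3 mg/h

113 mg/h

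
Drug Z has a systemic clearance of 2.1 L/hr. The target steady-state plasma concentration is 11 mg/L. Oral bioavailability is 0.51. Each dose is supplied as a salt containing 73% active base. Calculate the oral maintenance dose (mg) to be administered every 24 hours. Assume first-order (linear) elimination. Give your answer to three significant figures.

1490 mg

D = CL × Css × τ / F / S = 2.100 × 11 × 24 / 0.51 / 0.73 = 1489 mg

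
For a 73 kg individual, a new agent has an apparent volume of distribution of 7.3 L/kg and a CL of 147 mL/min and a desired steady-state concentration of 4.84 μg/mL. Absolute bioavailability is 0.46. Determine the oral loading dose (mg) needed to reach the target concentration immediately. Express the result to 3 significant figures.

Total Vd = 7.3 × 73 = 532.9 L
Loading dose depends on Vd (not clearance): it fills the distribution volume.
LD = Vd × C / F = 532.9 × 4.840 / 0.46 = 5607 mg

5610 mg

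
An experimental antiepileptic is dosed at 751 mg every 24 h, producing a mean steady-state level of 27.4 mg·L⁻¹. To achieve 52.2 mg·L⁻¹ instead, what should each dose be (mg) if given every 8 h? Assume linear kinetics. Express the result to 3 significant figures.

For first-order elimination, Css ∝ F·D/(CL·τ); F and CL are unchanged, so Css ∝ D/τ.
D₂ = D₁ × (Css,target / Css,current) × (τ₂/τ₁) = 751 × (52.2/27.4) × (8/24) = 476.9 mg

477 mg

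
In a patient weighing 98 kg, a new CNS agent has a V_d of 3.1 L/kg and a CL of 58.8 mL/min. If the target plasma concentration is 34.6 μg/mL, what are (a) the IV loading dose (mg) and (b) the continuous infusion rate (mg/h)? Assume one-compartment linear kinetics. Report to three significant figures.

Vd(total) = 98 kg × 3.1 L/kg = 303.8 L
Loading: fill Vd to C_target → 303.8 L × 34.6 mg/L = 10510 mg
CL = 58.8 mL/min × 60/1000 = 3.528 L/h
Maintenance infusion rate = CL × Css = 3.528 × 34.6 = 122.1 mg/h

(a) 10500 mg; (b) 122 mg/h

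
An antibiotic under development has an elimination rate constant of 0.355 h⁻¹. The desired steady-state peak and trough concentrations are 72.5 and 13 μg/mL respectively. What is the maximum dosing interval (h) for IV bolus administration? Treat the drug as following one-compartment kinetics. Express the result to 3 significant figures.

4.84 h

Between IV bolus doses, concentration decays as C = C₀·e^(−kτ), so C_peak/C_trough = e^(kτ).
τ_max = ln(C_peak/C_trough) / k = ln(72.5/13) / 0.3550 = 1.719 / 0.3550 = 4.842 h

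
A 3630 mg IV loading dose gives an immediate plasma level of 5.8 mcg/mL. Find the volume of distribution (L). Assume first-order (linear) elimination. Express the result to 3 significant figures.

626 L

Immediately after an IV bolus, C₀ = Dose / Vd, so Vd = Dose / C₀.
Vd = 3630 / 5.8 = 625.9 L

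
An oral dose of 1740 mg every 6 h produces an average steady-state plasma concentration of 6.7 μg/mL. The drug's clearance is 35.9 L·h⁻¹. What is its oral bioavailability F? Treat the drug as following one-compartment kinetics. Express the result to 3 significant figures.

F·D/τ = CL·Css at steady state → F = CL·Css·τ / D.
F = 35.9 × 6.7 × 6 / 1740 = 0.829

0.829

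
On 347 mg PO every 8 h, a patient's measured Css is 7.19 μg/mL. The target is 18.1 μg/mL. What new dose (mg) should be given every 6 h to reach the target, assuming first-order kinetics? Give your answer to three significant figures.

655 mg

For first-order elimination, Css ∝ F·D/(CL·τ); F and CL are unchanged, so Css ∝ D/τ.
D₂ = D₁ × (Css,target / Css,current) × (τ₂/τ₁) = 347 × (18.1/7.19) × (6/8) = 655.1 mg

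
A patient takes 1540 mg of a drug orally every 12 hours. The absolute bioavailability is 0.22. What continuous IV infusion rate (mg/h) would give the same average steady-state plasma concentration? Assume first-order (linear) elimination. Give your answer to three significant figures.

28.2 mg/h

Equivalent systemic input: infusion rate = F·D/τ.
Rate = 0.22 × 1540 / 12 = 28.23 mg/h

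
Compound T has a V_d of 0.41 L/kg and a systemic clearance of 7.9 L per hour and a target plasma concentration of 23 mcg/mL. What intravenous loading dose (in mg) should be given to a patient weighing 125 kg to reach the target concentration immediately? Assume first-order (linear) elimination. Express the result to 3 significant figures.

Total Vd = 0.41 × 125 = 51.25 L
LD = Vd × C = 51.25 × 23.00 = 1179 mg

1180 mg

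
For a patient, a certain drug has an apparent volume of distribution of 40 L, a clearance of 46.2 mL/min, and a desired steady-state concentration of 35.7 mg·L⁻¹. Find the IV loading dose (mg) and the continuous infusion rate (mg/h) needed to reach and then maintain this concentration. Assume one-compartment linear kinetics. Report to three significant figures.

(a) 1430 mg; (b) 99.0 mg/h

Loading: fill Vd to C_target → 40.00 L × 35.7 mg/L = 1428 mg
CL = 46.2 mL/min × 60/1000 = 2.772 L/h
Maintenance: replace elimination → rate = CL × Css = 2.772 × 35.7 = 98.96 mg/h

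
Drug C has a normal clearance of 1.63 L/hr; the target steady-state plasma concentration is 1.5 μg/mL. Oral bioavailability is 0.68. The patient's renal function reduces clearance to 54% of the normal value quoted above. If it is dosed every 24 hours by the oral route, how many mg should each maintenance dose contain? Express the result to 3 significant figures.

Patient clearance = 0.54 × 1.630 = 0.8802 L/h
D = CL × Css × τ / F = 0.8802 × 1.5 × 24 / 0.68 = 46.60 mg

46.6 mg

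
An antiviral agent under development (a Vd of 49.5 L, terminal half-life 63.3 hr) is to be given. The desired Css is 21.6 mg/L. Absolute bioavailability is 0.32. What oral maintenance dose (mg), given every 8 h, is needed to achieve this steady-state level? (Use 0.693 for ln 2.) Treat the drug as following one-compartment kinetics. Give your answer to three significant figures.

293 mg

k = 0.693/63.3 = 0.01095 h⁻¹, so CL = k·Vd = 0.01095 × 49.50 = 0.5420 L/h
D = CL × Css × τ / F = 0.5420 × 21.6 × 8 / 0.32 = 292.7 mg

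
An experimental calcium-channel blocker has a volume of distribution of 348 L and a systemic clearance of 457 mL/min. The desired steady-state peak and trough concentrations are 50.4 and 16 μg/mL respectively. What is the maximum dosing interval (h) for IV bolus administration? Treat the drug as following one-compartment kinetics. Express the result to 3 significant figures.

CL = 457 mL/min = 457 × 0.06 = 27.42 L/h
k = CL / Vd = 27.42 / 348.0 = 0.07879 h⁻¹
Between IV bolus doses, concentration decays as C = C₀·e^(−kτ), so C_peak/C_trough = e^(kτ).
τ_max = ln(C_peak/C_trough) / k = ln(50.4/16) / 0.07879 = 1.147 / 0.07879 = 14.56 h

14.6 h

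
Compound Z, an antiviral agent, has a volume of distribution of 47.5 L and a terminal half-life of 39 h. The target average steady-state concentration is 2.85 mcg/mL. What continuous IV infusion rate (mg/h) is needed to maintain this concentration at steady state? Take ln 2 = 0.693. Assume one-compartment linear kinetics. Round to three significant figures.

2.41 mg/h

CL = 0.693 × Vd / t½ = 0.693 × 47.50 / 39 = 0.8440 L/h
Infusion rate = CL × Css = 0.8440 × 2.85 = 2.405 mg/h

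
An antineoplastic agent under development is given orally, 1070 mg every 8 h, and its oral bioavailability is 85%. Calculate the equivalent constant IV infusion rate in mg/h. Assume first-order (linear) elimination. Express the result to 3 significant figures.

Equivalent systemic input: infusion rate = F·D/τ.
Rate = 0.85 × 1070 / 8 = 113.7 mg/h

114 mg/h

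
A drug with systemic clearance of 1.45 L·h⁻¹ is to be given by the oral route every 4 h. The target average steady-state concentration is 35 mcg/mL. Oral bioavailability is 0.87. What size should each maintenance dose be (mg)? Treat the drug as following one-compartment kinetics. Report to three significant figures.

233 mg

At steady state, dose per interval replaces the amount cleared in that interval: F·D/τ = CL·Css.
D = CL × Css × τ / F = 1.450 × 35 × 4 / 0.87 = 233.3 mg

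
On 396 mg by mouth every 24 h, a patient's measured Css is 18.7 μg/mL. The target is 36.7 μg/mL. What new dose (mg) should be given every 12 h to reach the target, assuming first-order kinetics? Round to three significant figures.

For first-order elimination, Css ∝ F·D/(CL·τ); F and CL are unchanged, so Css ∝ D/τ.
D₂ = D₁ × (Css,target / Css,current) × (τ₂/τ₁) = 396 × (36.7/18.7) × (12/24) = 388.6 mg

389 mg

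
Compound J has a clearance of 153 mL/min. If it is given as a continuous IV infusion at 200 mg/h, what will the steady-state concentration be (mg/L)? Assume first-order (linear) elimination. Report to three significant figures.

Convert clearance: 153 mL/min × 60 min/h ÷ 1000 mL/L = 9.180 L/h
Css = rate / CL = 200 / 9.180 = 21.79 mg/L

21.8 mg/L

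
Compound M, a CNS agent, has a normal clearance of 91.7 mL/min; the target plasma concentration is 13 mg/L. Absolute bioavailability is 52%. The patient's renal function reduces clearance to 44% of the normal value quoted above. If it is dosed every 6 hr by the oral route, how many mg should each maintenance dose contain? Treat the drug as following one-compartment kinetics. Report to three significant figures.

Convert clearance: 91.7 mL/min × 60 min/h ÷ 1000 mL/L = 5.502 L/h
Patient clearance = 0.44 × 5.502 = 2.421 L/h
D = CL × Css × τ / F = 2.421 × 13 × 6 / 0.52 = 363.2 mg

363 mg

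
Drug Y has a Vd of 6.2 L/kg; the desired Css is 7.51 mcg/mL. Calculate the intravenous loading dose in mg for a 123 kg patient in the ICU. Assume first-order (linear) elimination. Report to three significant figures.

5730 mg

Total Vd = 6.2 × 123 = 762.6 L
LD = Vd × C = 762.6 × 7.510 = 5727 mg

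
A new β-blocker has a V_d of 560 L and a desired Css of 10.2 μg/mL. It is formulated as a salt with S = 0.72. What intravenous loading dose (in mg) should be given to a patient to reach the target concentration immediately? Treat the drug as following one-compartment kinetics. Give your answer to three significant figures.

7930 mg

LD = Vd × C / S = 560.0 × 10.20 / 0.72 = 7933 mg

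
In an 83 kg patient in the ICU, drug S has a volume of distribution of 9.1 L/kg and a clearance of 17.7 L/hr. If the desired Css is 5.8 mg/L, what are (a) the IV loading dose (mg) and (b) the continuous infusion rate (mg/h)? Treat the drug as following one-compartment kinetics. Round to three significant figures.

Total Vd = 9.1 × 83 = 755.3 L
Loading dose = Vd × C = 755.3 × 5.8 = 4381 mg
Maintenance infusion rate = CL × Css = 17.70 × 5.8 = 102.7 mg/h

(a) 4380 mg; (b) 103 mg/h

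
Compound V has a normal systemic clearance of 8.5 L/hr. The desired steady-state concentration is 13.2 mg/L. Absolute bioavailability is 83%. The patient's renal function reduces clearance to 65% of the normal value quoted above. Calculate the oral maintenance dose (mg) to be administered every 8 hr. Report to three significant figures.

703 mg

Patient clearance = 0.65 × 8.500 = 5.525 L/h
D = CL × Css × τ / F = 5.525 × 13.2 × 8 / 0.83 = 702.9 mg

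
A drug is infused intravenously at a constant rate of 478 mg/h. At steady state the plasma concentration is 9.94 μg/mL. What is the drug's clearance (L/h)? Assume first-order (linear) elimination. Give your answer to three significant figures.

At steady state, infusion rate = CL × Css, so CL = rate / Css.
CL = 478 / 9.94 = 48.09 L/h

48.1 L/h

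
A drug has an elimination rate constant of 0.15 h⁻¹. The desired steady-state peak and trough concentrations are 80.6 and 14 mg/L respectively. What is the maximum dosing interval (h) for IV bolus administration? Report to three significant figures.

11.7 h

Between IV bolus doses, concentration decays as C = C₀·e^(−kτ), so C_peak/C_trough = e^(kτ).
τ_max = ln(C_peak/C_trough) / k = ln(80.6/14) / 0.1500 = 1.750 / 0.1500 = 11.67 h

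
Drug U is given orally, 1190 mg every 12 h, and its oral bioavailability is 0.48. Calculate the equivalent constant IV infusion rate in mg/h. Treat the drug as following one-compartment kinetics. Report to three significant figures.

Equivalent systemic input: infusion rate = F·D/τ.
Rate = 0.48 × 1190 / 12 = 47.60 mg/h

47.6 mg/h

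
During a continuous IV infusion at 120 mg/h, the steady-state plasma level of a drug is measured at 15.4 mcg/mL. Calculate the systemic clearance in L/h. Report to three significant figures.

At steady state, infusion rate = CL × Css, so CL = rate / Css.
CL = 120 / 15.4 = 7.792 L/h

7.79 L/h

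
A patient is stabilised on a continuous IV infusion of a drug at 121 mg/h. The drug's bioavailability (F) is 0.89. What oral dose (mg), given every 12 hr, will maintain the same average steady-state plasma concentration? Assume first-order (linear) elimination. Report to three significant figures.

To maintain the same Css, the systemic dosing rate must be unchanged: F·D/τ = infusion rate.
D = rate × τ / F = 121 × 12 / 0.89 = 1631 mg

1630 mg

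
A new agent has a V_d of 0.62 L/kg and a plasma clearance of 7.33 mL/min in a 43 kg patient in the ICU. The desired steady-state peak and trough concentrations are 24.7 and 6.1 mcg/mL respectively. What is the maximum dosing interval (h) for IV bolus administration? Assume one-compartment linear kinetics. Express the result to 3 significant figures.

84.8 h

Total Vd = 0.62 × 43 = 26.66 L
CL = 7.33 mL/min = 7.33 × 0.06 = 0.4398 L/h
k = CL / Vd = 0.4398 / 26.66 = 0.01650 h⁻¹
Between IV bolus doses, concentration decays as C = C₀·e^(−kτ), so C_peak/C_trough = e^(kτ).
τ_max = ln(C_peak/C_trough) / k = ln(24.7/6.1) / 0.01650 = 1.399 / 0.01650 = 84.79 h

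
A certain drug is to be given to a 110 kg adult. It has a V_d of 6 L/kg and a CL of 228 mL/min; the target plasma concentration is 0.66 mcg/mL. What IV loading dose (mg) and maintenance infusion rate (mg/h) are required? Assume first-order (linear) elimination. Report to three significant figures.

Total Vd = 6 × 110 = 660.0 L
LD = Vd · C_target = 660.0 × 0.66 = 435.6 mg
CL = 228 mL/min = 228 × 0.06 = 13.68 L/h
Maintenance infusion rate = CL × Css = 13.68 × 0.66 = 9.029 mg/h

(a) 436 mg; (b) 9.03 mg/h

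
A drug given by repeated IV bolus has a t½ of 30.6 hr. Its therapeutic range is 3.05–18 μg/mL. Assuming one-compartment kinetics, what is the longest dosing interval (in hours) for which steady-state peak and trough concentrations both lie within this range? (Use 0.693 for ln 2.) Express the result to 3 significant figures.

78.4 h

k = 0.693 / t½ = 0.693 / 30.6 = 0.02265 h⁻¹
Between IV bolus doses, concentration decays as C = C₀·e^(−kτ), so C_peak/C_trough = e^(kτ).
τ_max = ln(C_peak/C_trough) / k = ln(18/3.05) / 0.02265 = 1.775 / 0.02265 = 78.37 h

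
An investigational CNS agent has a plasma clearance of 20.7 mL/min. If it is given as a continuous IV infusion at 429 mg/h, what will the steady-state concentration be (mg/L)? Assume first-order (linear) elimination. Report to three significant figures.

CL = 20.7 mL/min = 20.7 × 0.06 = 1.242 L/h
Css = rate / CL = 429 / 1.242 = 345.4 mg/L

345 mg/L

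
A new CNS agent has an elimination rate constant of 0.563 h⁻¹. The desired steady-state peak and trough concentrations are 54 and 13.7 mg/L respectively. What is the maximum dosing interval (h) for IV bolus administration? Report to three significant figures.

Between IV bolus doses, concentration decays as C = C₀·e^(−kτ), so C_peak/C_trough = e^(kτ).
τ_max = ln(C_peak/C_trough) / k = ln(54/13.7) / 0.5630 = 1.372 / 0.5630 = 2.437 h

2.44 h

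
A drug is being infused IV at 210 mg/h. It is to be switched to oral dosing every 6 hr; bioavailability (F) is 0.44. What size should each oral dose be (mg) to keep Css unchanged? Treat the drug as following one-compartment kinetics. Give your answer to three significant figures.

2860 mg

To maintain the same Css, the systemic dosing rate must be unchanged: F·D/τ = infusion rate.
D = rate × τ / F = 210 × 6 / 0.44 = 2864 mg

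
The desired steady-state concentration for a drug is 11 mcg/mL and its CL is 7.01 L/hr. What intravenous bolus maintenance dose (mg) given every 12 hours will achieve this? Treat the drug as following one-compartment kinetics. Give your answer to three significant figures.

D = CL × Css × τ = 7.010 × 11 × 12 = 925.3 mg

925 mg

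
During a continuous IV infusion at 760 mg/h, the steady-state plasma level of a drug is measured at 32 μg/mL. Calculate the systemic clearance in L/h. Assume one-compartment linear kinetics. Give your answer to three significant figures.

23.8 L/h

At steady state, infusion rate = CL × Css, so CL = rate / Css.
CL = 760 / 32 = 23.75 L/h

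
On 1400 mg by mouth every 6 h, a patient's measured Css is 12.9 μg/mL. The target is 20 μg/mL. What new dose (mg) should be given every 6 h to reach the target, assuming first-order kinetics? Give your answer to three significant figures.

2170 mg

With linear kinetics, Css is proportional to dose rate (D/τ) at fixed clearance.
D₂ = D₁ × (Css,target / Css,current) = 1400 × 20/12.9 = 2171 mg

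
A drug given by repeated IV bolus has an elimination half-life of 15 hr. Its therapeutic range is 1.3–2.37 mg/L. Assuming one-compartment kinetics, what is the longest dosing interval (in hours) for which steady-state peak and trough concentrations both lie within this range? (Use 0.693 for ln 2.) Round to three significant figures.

k = 0.693 / t½ = 0.693 / 15 = 0.04620 h⁻¹
Between IV bolus doses, concentration decays as C = C₀·e^(−kτ), so C_peak/C_trough = e^(kτ).
τ_max = ln(C_peak/C_trough) / k = ln(2.37/1.3) / 0.04620 = 0.6005 / 0.04620 = 13.00 h

13.0 h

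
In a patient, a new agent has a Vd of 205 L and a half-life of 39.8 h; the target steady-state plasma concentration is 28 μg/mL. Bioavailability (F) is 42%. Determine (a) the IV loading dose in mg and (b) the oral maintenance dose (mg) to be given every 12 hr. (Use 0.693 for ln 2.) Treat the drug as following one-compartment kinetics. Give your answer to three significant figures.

(a) 5740 mg; (b) 2860 mg

LD = Vd × C = 205.0 × 28 = 5740 mg
CL = 0.693 × Vd / t½ = 0.693 × 205.0 / 39.8 = 3.569 L/h
D = CL × Css × τ / F = 3.569 × 28 × 12 / 0.42 = 2855 mg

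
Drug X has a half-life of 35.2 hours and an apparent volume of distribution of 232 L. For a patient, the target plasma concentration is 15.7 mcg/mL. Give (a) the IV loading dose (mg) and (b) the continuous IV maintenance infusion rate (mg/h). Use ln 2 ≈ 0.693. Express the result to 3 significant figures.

(a) 3640 mg; (b) 71.7 mg/h

LD = Vd × C = 232.0 × 15.7 = 3642 mg
CL = 0.693 × Vd / t½ = 0.693 × 232.0 / 35.2 = 4.568 L/h
Infusion rate = CL × Css = 4.568 × 15.7 = 71.72 mg/h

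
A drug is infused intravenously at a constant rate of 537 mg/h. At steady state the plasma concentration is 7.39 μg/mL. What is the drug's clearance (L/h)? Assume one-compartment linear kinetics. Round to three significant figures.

72.7 L/h

At steady state, infusion rate = CL × Css, so CL = rate / Css.
CL = 537 / 7.39 = 72.67 L/h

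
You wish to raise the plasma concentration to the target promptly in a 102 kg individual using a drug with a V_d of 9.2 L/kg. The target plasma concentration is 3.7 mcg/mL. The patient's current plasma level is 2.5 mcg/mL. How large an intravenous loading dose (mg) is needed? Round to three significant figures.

Vd = 9.2 L/kg × 102 kg = 938.4 L
Concentration deficit ΔC = 3.7 − 2.5 = 1.200 mg/L
LD = Vd × ΔC = 938.4 × 1.200 = 1126 mg

1130 mg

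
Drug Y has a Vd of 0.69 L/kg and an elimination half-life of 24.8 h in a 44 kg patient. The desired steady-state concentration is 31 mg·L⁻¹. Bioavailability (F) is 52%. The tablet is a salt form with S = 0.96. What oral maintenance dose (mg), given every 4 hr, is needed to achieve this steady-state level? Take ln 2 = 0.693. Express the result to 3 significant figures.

Vd = 0.69 L/kg × 44 kg = 30.36 L
CL = 0.693 × Vd / t½ = 0.693 × 30.36 / 24.8 = 0.8484 L/h
D = CL × Css × τ / F / S = 0.8484 × 31 × 4 / 0.52 / 0.96 = 210.7 mg

211 mg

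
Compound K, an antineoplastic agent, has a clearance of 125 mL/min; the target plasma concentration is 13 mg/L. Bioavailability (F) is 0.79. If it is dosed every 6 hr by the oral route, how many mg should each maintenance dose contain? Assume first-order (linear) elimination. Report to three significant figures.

741 mg

Convert clearance: 125 mL/min × 60 min/h ÷ 1000 mL/L = 7.500 L/h
D = CL × Css × τ / F = 7.500 × 13 × 6 / 0.79 = 740.5 mg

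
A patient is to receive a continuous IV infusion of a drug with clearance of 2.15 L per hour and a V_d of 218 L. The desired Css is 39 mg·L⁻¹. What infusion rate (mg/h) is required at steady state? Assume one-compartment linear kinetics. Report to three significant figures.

83.9 mg/h

At steady state, infusion rate equals elimination rate: rate in = CL × Css.
R₀ = 2.150 × 39 = 83.85 mg/h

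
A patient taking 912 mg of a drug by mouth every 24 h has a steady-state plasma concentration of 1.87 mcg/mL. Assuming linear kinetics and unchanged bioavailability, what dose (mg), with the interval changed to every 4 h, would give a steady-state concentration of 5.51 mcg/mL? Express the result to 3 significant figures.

For first-order elimination, Css ∝ F·D/(CL·τ); F and CL are unchanged, so Css ∝ D/τ.
D₂ = D₁ × (Css,target / Css,current) × (τ₂/τ₁) = 912 × (5.51/1.87) × (4/24) = 447.9 mg

448 mg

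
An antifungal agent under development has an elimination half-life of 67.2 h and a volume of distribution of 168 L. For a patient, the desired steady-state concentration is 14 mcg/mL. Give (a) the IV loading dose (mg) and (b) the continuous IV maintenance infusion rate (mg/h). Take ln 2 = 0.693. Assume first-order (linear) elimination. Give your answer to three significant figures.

(a) 2350 mg; (b) 24.3 mg/h

LD = Vd × C = 168.0 × 14 = 2352 mg
CL = 0.693 × Vd / t½ = 0.693 × 168.0 / 67.2 = 1.733 L/h
Infusion rate = CL × Css = 1.733 × 14 = 24.26 mg/h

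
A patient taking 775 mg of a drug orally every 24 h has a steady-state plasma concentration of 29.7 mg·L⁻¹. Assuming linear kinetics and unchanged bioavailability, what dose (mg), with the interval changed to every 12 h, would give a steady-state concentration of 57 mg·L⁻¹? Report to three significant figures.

744 mg

For first-order elimination, Css ∝ F·D/(CL·τ); F and CL are unchanged, so Css ∝ D/τ.
D₂ = D₁ × (Css,target / Css,current) × (τ₂/τ₁) = 775 × (57/29.7) × (12/24) = 743.7 mg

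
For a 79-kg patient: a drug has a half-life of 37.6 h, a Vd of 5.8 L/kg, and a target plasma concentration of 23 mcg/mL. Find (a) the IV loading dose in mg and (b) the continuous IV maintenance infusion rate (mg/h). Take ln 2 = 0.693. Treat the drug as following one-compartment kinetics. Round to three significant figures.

(a) 10500 mg; (b) 194 mg/h

Total Vd = 5.8 × 79 = 458.2 L
LD = Vd × C = 458.2 × 23 = 10540 mg
CL = 0.693 × Vd / t½ = 0.693 × 458.2 / 37.6 = 8.445 L/h
Infusion rate = CL × Css = 8.445 × 23 = 194.2 mg/h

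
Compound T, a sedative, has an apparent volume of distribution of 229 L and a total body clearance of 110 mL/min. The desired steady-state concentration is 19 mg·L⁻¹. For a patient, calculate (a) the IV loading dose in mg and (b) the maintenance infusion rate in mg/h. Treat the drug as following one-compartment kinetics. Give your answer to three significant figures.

LD = Vd · C_target = 229.0 × 19 = 4351 mg
CL = 110 mL/min × 60/1000 = 6.600 L/h
Infusion rate = 6.600 L/h × 19 mg/L = 125.4 mg/h

(a) 4350 mg; (b) 125 mg/h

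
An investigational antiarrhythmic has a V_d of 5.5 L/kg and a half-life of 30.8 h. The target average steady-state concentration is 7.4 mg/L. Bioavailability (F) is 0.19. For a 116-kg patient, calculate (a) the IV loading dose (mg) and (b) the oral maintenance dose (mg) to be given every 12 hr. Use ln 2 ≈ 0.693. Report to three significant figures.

Total Vd = 5.5 × 116 = 638.0 L
LD = Vd × C = 638.0 × 7.4 = 4721 mg
CL = 0.693 × Vd / t½ = 0.693 × 638.0 / 30.8 = 14.36 L/h
D = CL × Css × τ / F = 14.36 × 7.4 × 12 / 0.19 = 6711 mg

(a) 4720 mg; (b) 6710 mg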